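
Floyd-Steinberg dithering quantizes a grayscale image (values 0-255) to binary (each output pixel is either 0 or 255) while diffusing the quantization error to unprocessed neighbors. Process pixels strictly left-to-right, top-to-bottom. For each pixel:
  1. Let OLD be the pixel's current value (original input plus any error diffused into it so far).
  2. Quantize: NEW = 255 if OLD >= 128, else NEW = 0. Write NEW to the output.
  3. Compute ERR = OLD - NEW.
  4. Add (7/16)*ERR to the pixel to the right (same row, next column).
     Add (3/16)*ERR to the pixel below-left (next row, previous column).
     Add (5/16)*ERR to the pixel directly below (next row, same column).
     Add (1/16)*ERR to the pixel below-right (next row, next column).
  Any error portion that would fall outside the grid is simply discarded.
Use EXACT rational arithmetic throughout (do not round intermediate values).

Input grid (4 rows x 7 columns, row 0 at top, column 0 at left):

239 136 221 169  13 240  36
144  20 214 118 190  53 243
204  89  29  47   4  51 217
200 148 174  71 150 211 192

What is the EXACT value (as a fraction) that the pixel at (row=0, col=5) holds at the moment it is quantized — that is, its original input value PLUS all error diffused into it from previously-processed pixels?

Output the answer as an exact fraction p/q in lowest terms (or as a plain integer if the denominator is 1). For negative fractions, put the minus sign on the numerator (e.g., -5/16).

Answer: 7266737/32768

Derivation:
(0,0): OLD=239 → NEW=255, ERR=-16
(0,1): OLD=129 → NEW=255, ERR=-126
(0,2): OLD=1327/8 → NEW=255, ERR=-713/8
(0,3): OLD=16641/128 → NEW=255, ERR=-15999/128
(0,4): OLD=-85369/2048 → NEW=0, ERR=-85369/2048
(0,5): OLD=7266737/32768 → NEW=255, ERR=-1089103/32768
Target (0,5): original=240, with diffused error = 7266737/32768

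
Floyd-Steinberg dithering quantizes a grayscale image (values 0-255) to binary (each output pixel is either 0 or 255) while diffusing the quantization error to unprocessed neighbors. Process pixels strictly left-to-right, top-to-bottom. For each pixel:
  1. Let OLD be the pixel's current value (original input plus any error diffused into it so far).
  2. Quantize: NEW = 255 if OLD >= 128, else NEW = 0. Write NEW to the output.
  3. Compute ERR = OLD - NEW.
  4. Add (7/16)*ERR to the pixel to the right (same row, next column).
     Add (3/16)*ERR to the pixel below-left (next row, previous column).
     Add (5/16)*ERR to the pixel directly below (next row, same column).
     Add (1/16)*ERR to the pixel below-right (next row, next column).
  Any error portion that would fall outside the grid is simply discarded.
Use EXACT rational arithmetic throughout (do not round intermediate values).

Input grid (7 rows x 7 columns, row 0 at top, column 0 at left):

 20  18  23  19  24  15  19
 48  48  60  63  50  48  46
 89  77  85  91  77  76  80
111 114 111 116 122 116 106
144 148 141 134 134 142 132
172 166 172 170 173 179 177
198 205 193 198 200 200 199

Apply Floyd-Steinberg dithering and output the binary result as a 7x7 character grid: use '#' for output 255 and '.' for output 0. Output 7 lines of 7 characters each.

(0,0): OLD=20 → NEW=0, ERR=20
(0,1): OLD=107/4 → NEW=0, ERR=107/4
(0,2): OLD=2221/64 → NEW=0, ERR=2221/64
(0,3): OLD=35003/1024 → NEW=0, ERR=35003/1024
(0,4): OLD=638237/16384 → NEW=0, ERR=638237/16384
(0,5): OLD=8399819/262144 → NEW=0, ERR=8399819/262144
(0,6): OLD=138490509/4194304 → NEW=0, ERR=138490509/4194304
(1,0): OLD=3793/64 → NEW=0, ERR=3793/64
(1,1): OLD=46103/512 → NEW=0, ERR=46103/512
(1,2): OLD=1938563/16384 → NEW=0, ERR=1938563/16384
(1,3): OLD=8842135/65536 → NEW=255, ERR=-7869545/65536
(1,4): OLD=74587125/4194304 → NEW=0, ERR=74587125/4194304
(1,5): OLD=2497090533/33554432 → NEW=0, ERR=2497090533/33554432
(1,6): OLD=48790492875/536870912 → NEW=0, ERR=48790492875/536870912
(2,0): OLD=1019117/8192 → NEW=0, ERR=1019117/8192
(2,1): OLD=48615903/262144 → NEW=255, ERR=-18230817/262144
(2,2): OLD=313155357/4194304 → NEW=0, ERR=313155357/4194304
(2,3): OLD=3250386613/33554432 → NEW=0, ERR=3250386613/33554432
(2,4): OLD=35268658037/268435456 → NEW=255, ERR=-33182383243/268435456
(2,5): OLD=543967536855/8589934592 → NEW=0, ERR=543967536855/8589934592
(2,6): OLD=19345383642193/137438953472 → NEW=255, ERR=-15701549493167/137438953472
(3,0): OLD=573934013/4194304 → NEW=255, ERR=-495613507/4194304
(3,1): OLD=2091952281/33554432 → NEW=0, ERR=2091952281/33554432
(3,2): OLD=47090083371/268435456 → NEW=255, ERR=-21360957909/268435456
(3,3): OLD=99799939653/1073741824 → NEW=0, ERR=99799939653/1073741824
(3,4): OLD=19511169208765/137438953472 → NEW=255, ERR=-15535763926595/137438953472
(3,5): OLD=62879862203175/1099511627776 → NEW=0, ERR=62879862203175/1099511627776
(3,6): OLD=1746496621121081/17592186044416 → NEW=0, ERR=1746496621121081/17592186044416
(4,0): OLD=63760727891/536870912 → NEW=0, ERR=63760727891/536870912
(4,1): OLD=1693387320983/8589934592 → NEW=255, ERR=-497045999977/8589934592
(4,2): OLD=15412555509881/137438953472 → NEW=0, ERR=15412555509881/137438953472
(4,3): OLD=204442431980931/1099511627776 → NEW=255, ERR=-75933033101949/1099511627776
(4,4): OLD=747612932994249/8796093022208 → NEW=0, ERR=747612932994249/8796093022208
(4,5): OLD=58717328811845721/281474976710656 → NEW=255, ERR=-13058790249371559/281474976710656
(4,6): OLD=658880593481003839/4503599627370496 → NEW=255, ERR=-489537311498472641/4503599627370496
(5,0): OLD=27249220228533/137438953472 → NEW=255, ERR=-7797712906827/137438953472
(5,1): OLD=166625301472711/1099511627776 → NEW=255, ERR=-113750163610169/1099511627776
(5,2): OLD=1277343043730353/8796093022208 → NEW=255, ERR=-965660676932687/8796093022208
(5,3): OLD=8678834654707061/70368744177664 → NEW=0, ERR=8678834654707061/70368744177664
(5,4): OLD=1083132947923759735/4503599627370496 → NEW=255, ERR=-65284957055716745/4503599627370496
(5,5): OLD=5155388650323498087/36028797018963968 → NEW=255, ERR=-4031954589512313753/36028797018963968
(5,6): OLD=52556853419261295913/576460752303423488 → NEW=0, ERR=52556853419261295913/576460752303423488
(6,0): OLD=2830093829690781/17592186044416 → NEW=255, ERR=-1655913611635299/17592186044416
(6,1): OLD=30218890541753889/281474976710656 → NEW=0, ERR=30218890541753889/281474976710656
(6,2): OLD=1001247227537834499/4503599627370496 → NEW=255, ERR=-147170677441641981/4503599627370496
(6,3): OLD=7662081414583905501/36028797018963968 → NEW=255, ERR=-1525261825251906339/36028797018963968
(6,4): OLD=11793952372045719675/72057594037927936 → NEW=255, ERR=-6580734107625904005/72057594037927936
(6,5): OLD=1302911015937571581459/9223372036854775808 → NEW=255, ERR=-1049048853460396249581/9223372036854775808
(6,6): OLD=25196242489748583777877/147573952589676412928 → NEW=255, ERR=-12435115420618901518763/147573952589676412928
Row 0: .......
Row 1: ...#...
Row 2: .#..#.#
Row 3: #.#.#..
Row 4: .#.#.##
Row 5: ###.##.
Row 6: #.#####

Answer: .......
...#...
.#..#.#
#.#.#..
.#.#.##
###.##.
#.#####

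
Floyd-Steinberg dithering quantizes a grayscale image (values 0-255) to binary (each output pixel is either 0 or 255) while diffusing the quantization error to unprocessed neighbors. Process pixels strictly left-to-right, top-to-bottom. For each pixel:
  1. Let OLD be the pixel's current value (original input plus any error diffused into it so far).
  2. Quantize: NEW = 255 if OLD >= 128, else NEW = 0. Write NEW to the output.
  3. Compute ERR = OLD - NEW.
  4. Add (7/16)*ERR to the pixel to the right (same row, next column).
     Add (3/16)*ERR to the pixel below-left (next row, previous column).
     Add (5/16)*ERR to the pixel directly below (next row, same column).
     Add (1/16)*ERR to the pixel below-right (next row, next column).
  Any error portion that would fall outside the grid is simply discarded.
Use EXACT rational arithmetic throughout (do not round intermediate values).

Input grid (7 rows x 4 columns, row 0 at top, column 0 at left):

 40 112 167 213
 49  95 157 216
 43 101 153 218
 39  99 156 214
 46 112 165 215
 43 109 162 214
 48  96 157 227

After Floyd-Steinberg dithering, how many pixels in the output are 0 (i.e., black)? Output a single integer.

(0,0): OLD=40 → NEW=0, ERR=40
(0,1): OLD=259/2 → NEW=255, ERR=-251/2
(0,2): OLD=3587/32 → NEW=0, ERR=3587/32
(0,3): OLD=134165/512 → NEW=255, ERR=3605/512
(1,0): OLD=1215/32 → NEW=0, ERR=1215/32
(1,1): OLD=24553/256 → NEW=0, ERR=24553/256
(1,2): OLD=1863405/8192 → NEW=255, ERR=-225555/8192
(1,3): OLD=27939339/131072 → NEW=255, ERR=-5484021/131072
(2,0): OLD=298387/4096 → NEW=0, ERR=298387/4096
(2,1): OLD=20978545/131072 → NEW=255, ERR=-12444815/131072
(2,2): OLD=26478153/262144 → NEW=0, ERR=26478153/262144
(2,3): OLD=1037647373/4194304 → NEW=255, ERR=-31900147/4194304
(3,0): OLD=92196403/2097152 → NEW=0, ERR=92196403/2097152
(3,1): OLD=3759928205/33554432 → NEW=0, ERR=3759928205/33554432
(3,2): OLD=123065901459/536870912 → NEW=255, ERR=-13836181101/536870912
(3,3): OLD=1775203898245/8589934592 → NEW=255, ERR=-415229422715/8589934592
(4,0): OLD=43351558807/536870912 → NEW=0, ERR=43351558807/536870912
(4,1): OLD=774210789109/4294967296 → NEW=255, ERR=-321005871371/4294967296
(4,2): OLD=16793303987941/137438953472 → NEW=0, ERR=16793303987941/137438953472
(4,3): OLD=553582711680211/2199023255552 → NEW=255, ERR=-7168218485549/2199023255552
(5,0): OLD=3725982237815/68719476736 → NEW=0, ERR=3725982237815/68719476736
(5,1): OLD=301974257783633/2199023255552 → NEW=255, ERR=-258776672382127/2199023255552
(5,2): OLD=78844316080509/549755813888 → NEW=255, ERR=-61343416460931/549755813888
(5,3): OLD=6044691737483291/35184372088832 → NEW=255, ERR=-2927323145168869/35184372088832
(6,0): OLD=1508677001167955/35184372088832 → NEW=0, ERR=1508677001167955/35184372088832
(6,1): OLD=34031567691314005/562949953421312 → NEW=0, ERR=34031567691314005/562949953421312
(6,2): OLD=1131514625455636835/9007199254740992 → NEW=0, ERR=1131514625455636835/9007199254740992
(6,3): OLD=35882725910296694965/144115188075855872 → NEW=255, ERR=-866647049046552395/144115188075855872
Output grid:
  Row 0: .#.#  (2 black, running=2)
  Row 1: ..##  (2 black, running=4)
  Row 2: .#.#  (2 black, running=6)
  Row 3: ..##  (2 black, running=8)
  Row 4: .#.#  (2 black, running=10)
  Row 5: .###  (1 black, running=11)
  Row 6: ...#  (3 black, running=14)

Answer: 14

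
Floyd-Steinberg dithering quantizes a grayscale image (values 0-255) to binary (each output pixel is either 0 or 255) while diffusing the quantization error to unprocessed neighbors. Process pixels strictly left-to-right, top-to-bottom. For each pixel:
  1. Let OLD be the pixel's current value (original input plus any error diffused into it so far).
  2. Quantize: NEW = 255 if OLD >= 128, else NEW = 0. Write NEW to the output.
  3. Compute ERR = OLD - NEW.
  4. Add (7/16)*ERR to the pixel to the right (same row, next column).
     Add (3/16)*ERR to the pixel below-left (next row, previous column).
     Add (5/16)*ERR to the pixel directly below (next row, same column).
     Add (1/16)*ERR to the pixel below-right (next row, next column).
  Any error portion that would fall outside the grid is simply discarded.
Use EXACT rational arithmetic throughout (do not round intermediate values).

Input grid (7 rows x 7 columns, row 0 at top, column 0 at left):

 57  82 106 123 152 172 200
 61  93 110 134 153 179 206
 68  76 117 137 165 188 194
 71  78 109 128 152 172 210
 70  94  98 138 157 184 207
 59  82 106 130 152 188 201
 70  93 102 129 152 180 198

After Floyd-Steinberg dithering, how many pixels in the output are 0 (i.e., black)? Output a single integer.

Answer: 23

Derivation:
(0,0): OLD=57 → NEW=0, ERR=57
(0,1): OLD=1711/16 → NEW=0, ERR=1711/16
(0,2): OLD=39113/256 → NEW=255, ERR=-26167/256
(0,3): OLD=320639/4096 → NEW=0, ERR=320639/4096
(0,4): OLD=12205945/65536 → NEW=255, ERR=-4505735/65536
(0,5): OLD=148814927/1048576 → NEW=255, ERR=-118571953/1048576
(0,6): OLD=2525439529/16777216 → NEW=255, ERR=-1752750551/16777216
(1,0): OLD=25309/256 → NEW=0, ERR=25309/256
(1,1): OLD=315531/2048 → NEW=255, ERR=-206709/2048
(1,2): OLD=3621607/65536 → NEW=0, ERR=3621607/65536
(1,3): OLD=42823899/262144 → NEW=255, ERR=-24022821/262144
(1,4): OLD=1260183985/16777216 → NEW=0, ERR=1260183985/16777216
(1,5): OLD=20486879233/134217728 → NEW=255, ERR=-13738641407/134217728
(1,6): OLD=260923909615/2147483648 → NEW=0, ERR=260923909615/2147483648
(2,0): OLD=2620457/32768 → NEW=0, ERR=2620457/32768
(2,1): OLD=100648659/1048576 → NEW=0, ERR=100648659/1048576
(2,2): OLD=2563094585/16777216 → NEW=255, ERR=-1715095495/16777216
(2,3): OLD=10895184817/134217728 → NEW=0, ERR=10895184817/134217728
(2,4): OLD=213746423233/1073741824 → NEW=255, ERR=-60057741887/1073741824
(2,5): OLD=5463806393131/34359738368 → NEW=255, ERR=-3297926890709/34359738368
(2,6): OLD=100923960228317/549755813888 → NEW=255, ERR=-39263772313123/549755813888
(3,0): OLD=1912401433/16777216 → NEW=0, ERR=1912401433/16777216
(3,1): OLD=19286527909/134217728 → NEW=255, ERR=-14938992731/134217728
(3,2): OLD=53233765759/1073741824 → NEW=0, ERR=53233765759/1073741824
(3,3): OLD=679381917801/4294967296 → NEW=255, ERR=-415834742679/4294967296
(3,4): OLD=43562286060057/549755813888 → NEW=0, ERR=43562286060057/549755813888
(3,5): OLD=702744485098971/4398046511104 → NEW=255, ERR=-418757375232549/4398046511104
(3,6): OLD=9853449116145925/70368744177664 → NEW=255, ERR=-8090580649158395/70368744177664
(4,0): OLD=182002934487/2147483648 → NEW=0, ERR=182002934487/2147483648
(4,1): OLD=3872906507499/34359738368 → NEW=0, ERR=3872906507499/34359738368
(4,2): OLD=75699401871525/549755813888 → NEW=255, ERR=-64488330669915/549755813888
(4,3): OLD=327125416654759/4398046511104 → NEW=0, ERR=327125416654759/4398046511104
(4,4): OLD=6699087646338949/35184372088832 → NEW=255, ERR=-2272927236313211/35184372088832
(4,5): OLD=123148242200266053/1125899906842624 → NEW=0, ERR=123148242200266053/1125899906842624
(4,6): OLD=3836569846872428915/18014398509481984 → NEW=255, ERR=-757101773045477005/18014398509481984
(5,0): OLD=58614547300849/549755813888 → NEW=0, ERR=58614547300849/549755813888
(5,1): OLD=647270869372923/4398046511104 → NEW=255, ERR=-474230990958597/4398046511104
(5,2): OLD=1518522501124877/35184372088832 → NEW=0, ERR=1518522501124877/35184372088832
(5,3): OLD=42976066623510433/281474976710656 → NEW=255, ERR=-28800052437706847/281474976710656
(5,4): OLD=2021307580639772555/18014398509481984 → NEW=0, ERR=2021307580639772555/18014398509481984
(5,5): OLD=37376639546446352475/144115188075855872 → NEW=255, ERR=627266587103105115/144115188075855872
(5,6): OLD=453344215041489194741/2305843009213693952 → NEW=255, ERR=-134645752308002763019/2305843009213693952
(6,0): OLD=5847701011594649/70368744177664 → NEW=0, ERR=5847701011594649/70368744177664
(6,1): OLD=124317916202096749/1125899906842624 → NEW=0, ERR=124317916202096749/1125899906842624
(6,2): OLD=2483653898623936935/18014398509481984 → NEW=255, ERR=-2110017721293968985/18014398509481984
(6,3): OLD=10018491978471047865/144115188075855872 → NEW=0, ERR=10018491978471047865/144115188075855872
(6,4): OLD=61075757173571640955/288230376151711744 → NEW=255, ERR=-12422988745114853765/288230376151711744
(6,5): OLD=5850111937175137778103/36893488147419103232 → NEW=255, ERR=-3557727540416733546057/36893488147419103232
(6,6): OLD=81363397729764758084497/590295810358705651712 → NEW=255, ERR=-69162033911705183102063/590295810358705651712
Output grid:
  Row 0: ..#.###  (3 black, running=3)
  Row 1: .#.#.#.  (4 black, running=7)
  Row 2: ..#.###  (3 black, running=10)
  Row 3: .#.#.##  (3 black, running=13)
  Row 4: ..#.#.#  (4 black, running=17)
  Row 5: .#.#.##  (3 black, running=20)
  Row 6: ..#.###  (3 black, running=23)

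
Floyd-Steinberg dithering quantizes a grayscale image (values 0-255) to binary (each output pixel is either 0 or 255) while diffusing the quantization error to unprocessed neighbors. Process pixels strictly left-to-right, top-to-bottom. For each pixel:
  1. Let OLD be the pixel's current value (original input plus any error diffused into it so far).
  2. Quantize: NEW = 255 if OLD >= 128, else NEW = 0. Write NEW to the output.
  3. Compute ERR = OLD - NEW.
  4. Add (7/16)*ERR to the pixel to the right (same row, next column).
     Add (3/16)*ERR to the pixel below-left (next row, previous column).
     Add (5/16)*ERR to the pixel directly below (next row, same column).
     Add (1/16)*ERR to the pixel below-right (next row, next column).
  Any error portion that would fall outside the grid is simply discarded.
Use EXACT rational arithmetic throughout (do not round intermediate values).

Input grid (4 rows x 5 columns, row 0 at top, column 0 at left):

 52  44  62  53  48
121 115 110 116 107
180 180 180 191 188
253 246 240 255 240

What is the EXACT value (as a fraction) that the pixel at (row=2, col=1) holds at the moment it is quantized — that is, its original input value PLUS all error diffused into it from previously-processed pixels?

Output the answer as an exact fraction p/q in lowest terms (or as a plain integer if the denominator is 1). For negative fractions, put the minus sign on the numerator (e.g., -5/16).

(0,0): OLD=52 → NEW=0, ERR=52
(0,1): OLD=267/4 → NEW=0, ERR=267/4
(0,2): OLD=5837/64 → NEW=0, ERR=5837/64
(0,3): OLD=95131/1024 → NEW=0, ERR=95131/1024
(0,4): OLD=1452349/16384 → NEW=0, ERR=1452349/16384
(1,0): OLD=9585/64 → NEW=255, ERR=-6735/64
(1,1): OLD=56407/512 → NEW=0, ERR=56407/512
(1,2): OLD=3412643/16384 → NEW=255, ERR=-765277/16384
(1,3): OLD=9628391/65536 → NEW=255, ERR=-7083289/65536
(1,4): OLD=97749973/1048576 → NEW=0, ERR=97749973/1048576
(2,0): OLD=1374381/8192 → NEW=255, ERR=-714579/8192
(2,1): OLD=42186943/262144 → NEW=255, ERR=-24659777/262144
Target (2,1): original=180, with diffused error = 42186943/262144

Answer: 42186943/262144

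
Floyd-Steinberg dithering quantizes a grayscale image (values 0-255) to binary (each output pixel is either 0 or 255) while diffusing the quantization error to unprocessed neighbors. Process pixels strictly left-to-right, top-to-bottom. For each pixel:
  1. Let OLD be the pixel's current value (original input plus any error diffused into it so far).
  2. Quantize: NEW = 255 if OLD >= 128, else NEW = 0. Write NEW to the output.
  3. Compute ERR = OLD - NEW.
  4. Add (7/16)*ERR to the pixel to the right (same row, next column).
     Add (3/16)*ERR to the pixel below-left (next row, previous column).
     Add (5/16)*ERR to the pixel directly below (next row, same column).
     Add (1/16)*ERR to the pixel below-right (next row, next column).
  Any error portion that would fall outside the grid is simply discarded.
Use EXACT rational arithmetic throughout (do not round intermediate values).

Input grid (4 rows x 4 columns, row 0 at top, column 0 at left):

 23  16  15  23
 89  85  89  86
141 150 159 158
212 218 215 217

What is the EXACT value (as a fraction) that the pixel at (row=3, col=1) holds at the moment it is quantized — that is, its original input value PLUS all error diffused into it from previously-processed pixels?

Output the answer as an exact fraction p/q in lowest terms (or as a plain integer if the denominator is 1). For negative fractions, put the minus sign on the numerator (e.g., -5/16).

Answer: 55948607305/268435456

Derivation:
(0,0): OLD=23 → NEW=0, ERR=23
(0,1): OLD=417/16 → NEW=0, ERR=417/16
(0,2): OLD=6759/256 → NEW=0, ERR=6759/256
(0,3): OLD=141521/4096 → NEW=0, ERR=141521/4096
(1,0): OLD=25875/256 → NEW=0, ERR=25875/256
(1,1): OLD=294405/2048 → NEW=255, ERR=-227835/2048
(1,2): OLD=3715049/65536 → NEW=0, ERR=3715049/65536
(1,3): OLD=129234863/1048576 → NEW=0, ERR=129234863/1048576
(2,0): OLD=4971783/32768 → NEW=255, ERR=-3384057/32768
(2,1): OLD=91225149/1048576 → NEW=0, ERR=91225149/1048576
(2,2): OLD=484301297/2097152 → NEW=255, ERR=-50472463/2097152
(2,3): OLD=6359523213/33554432 → NEW=255, ERR=-2196856947/33554432
(3,0): OLD=3288996119/16777216 → NEW=255, ERR=-989193961/16777216
(3,1): OLD=55948607305/268435456 → NEW=255, ERR=-12502433975/268435456
Target (3,1): original=218, with diffused error = 55948607305/268435456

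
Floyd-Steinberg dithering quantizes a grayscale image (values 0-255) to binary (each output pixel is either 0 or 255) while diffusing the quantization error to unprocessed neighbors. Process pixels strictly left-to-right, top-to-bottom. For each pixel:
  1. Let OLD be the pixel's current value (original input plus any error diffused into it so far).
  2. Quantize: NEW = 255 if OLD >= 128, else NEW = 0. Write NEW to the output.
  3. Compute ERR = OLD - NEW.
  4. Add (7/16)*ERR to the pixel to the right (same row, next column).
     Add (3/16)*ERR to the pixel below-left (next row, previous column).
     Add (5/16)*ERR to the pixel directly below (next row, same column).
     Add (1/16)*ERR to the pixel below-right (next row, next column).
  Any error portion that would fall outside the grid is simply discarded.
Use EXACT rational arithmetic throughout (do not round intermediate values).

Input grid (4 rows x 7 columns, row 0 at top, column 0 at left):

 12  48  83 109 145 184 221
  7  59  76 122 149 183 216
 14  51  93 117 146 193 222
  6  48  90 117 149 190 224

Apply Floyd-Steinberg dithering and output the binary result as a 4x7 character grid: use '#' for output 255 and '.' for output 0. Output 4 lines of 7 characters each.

(0,0): OLD=12 → NEW=0, ERR=12
(0,1): OLD=213/4 → NEW=0, ERR=213/4
(0,2): OLD=6803/64 → NEW=0, ERR=6803/64
(0,3): OLD=159237/1024 → NEW=255, ERR=-101883/1024
(0,4): OLD=1662499/16384 → NEW=0, ERR=1662499/16384
(0,5): OLD=59871989/262144 → NEW=255, ERR=-6974731/262144
(0,6): OLD=878118067/4194304 → NEW=255, ERR=-191429453/4194304
(1,0): OLD=1327/64 → NEW=0, ERR=1327/64
(1,1): OLD=53961/512 → NEW=0, ERR=53961/512
(1,2): OLD=2293757/16384 → NEW=255, ERR=-1884163/16384
(1,3): OLD=4342713/65536 → NEW=0, ERR=4342713/65536
(1,4): OLD=832540939/4194304 → NEW=255, ERR=-237006581/4194304
(1,5): OLD=4957604475/33554432 → NEW=255, ERR=-3598775685/33554432
(1,6): OLD=82222743509/536870912 → NEW=255, ERR=-54679339051/536870912
(2,0): OLD=329651/8192 → NEW=0, ERR=329651/8192
(2,1): OLD=21305441/262144 → NEW=0, ERR=21305441/262144
(2,2): OLD=468215907/4194304 → NEW=0, ERR=468215907/4194304
(2,3): OLD=5662775563/33554432 → NEW=255, ERR=-2893604597/33554432
(2,4): OLD=20037399867/268435456 → NEW=0, ERR=20037399867/268435456
(2,5): OLD=1456104060073/8589934592 → NEW=255, ERR=-734329260887/8589934592
(2,6): OLD=20075509145135/137438953472 → NEW=255, ERR=-14971423990225/137438953472
(3,0): OLD=141826307/4194304 → NEW=0, ERR=141826307/4194304
(3,1): OLD=3745936967/33554432 → NEW=0, ERR=3745936967/33554432
(3,2): OLD=43657429893/268435456 → NEW=255, ERR=-24793611387/268435456
(3,3): OLD=75822431923/1073741824 → NEW=0, ERR=75822431923/1073741824
(3,4): OLD=24986693674243/137438953472 → NEW=255, ERR=-10060239461117/137438953472
(3,5): OLD=126995639108665/1099511627776 → NEW=0, ERR=126995639108665/1099511627776
(3,6): OLD=4136768042707303/17592186044416 → NEW=255, ERR=-349239398618777/17592186044416
Row 0: ...#.##
Row 1: ..#.###
Row 2: ...#.##
Row 3: ..#.#.#

Answer: ...#.##
..#.###
...#.##
..#.#.#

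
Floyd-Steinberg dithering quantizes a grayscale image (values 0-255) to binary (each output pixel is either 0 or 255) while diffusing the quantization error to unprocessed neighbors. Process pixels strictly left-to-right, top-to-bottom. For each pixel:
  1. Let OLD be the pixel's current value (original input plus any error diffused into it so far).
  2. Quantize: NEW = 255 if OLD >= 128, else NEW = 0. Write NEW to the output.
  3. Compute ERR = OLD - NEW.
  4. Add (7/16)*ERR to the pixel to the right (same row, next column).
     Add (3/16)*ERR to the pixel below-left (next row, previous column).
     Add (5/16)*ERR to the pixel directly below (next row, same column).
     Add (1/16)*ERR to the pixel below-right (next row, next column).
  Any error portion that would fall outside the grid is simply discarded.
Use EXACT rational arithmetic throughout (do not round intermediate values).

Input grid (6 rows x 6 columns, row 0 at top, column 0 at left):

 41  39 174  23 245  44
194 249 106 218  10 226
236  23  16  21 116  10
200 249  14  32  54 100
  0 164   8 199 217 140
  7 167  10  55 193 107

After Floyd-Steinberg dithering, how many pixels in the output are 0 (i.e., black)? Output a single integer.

Answer: 21

Derivation:
(0,0): OLD=41 → NEW=0, ERR=41
(0,1): OLD=911/16 → NEW=0, ERR=911/16
(0,2): OLD=50921/256 → NEW=255, ERR=-14359/256
(0,3): OLD=-6305/4096 → NEW=0, ERR=-6305/4096
(0,4): OLD=16012185/65536 → NEW=255, ERR=-699495/65536
(0,5): OLD=41240879/1048576 → NEW=0, ERR=41240879/1048576
(1,0): OLD=55677/256 → NEW=255, ERR=-9603/256
(1,1): OLD=496491/2048 → NEW=255, ERR=-25749/2048
(1,2): OLD=5651911/65536 → NEW=0, ERR=5651911/65536
(1,3): OLD=65468539/262144 → NEW=255, ERR=-1378181/262144
(1,4): OLD=195332049/16777216 → NEW=0, ERR=195332049/16777216
(1,5): OLD=65153936999/268435456 → NEW=255, ERR=-3297104281/268435456
(2,0): OLD=7271881/32768 → NEW=255, ERR=-1083959/32768
(2,1): OLD=19319347/1048576 → NEW=0, ERR=19319347/1048576
(2,2): OLD=826102105/16777216 → NEW=0, ERR=826102105/16777216
(2,3): OLD=6505863377/134217728 → NEW=0, ERR=6505863377/134217728
(2,4): OLD=593622287347/4294967296 → NEW=255, ERR=-501594373133/4294967296
(2,5): OLD=-3037729182507/68719476736 → NEW=0, ERR=-3037729182507/68719476736
(3,0): OLD=3239967801/16777216 → NEW=255, ERR=-1038222279/16777216
(3,1): OLD=31520869829/134217728 → NEW=255, ERR=-2704650811/134217728
(3,2): OLD=33083383071/1073741824 → NEW=0, ERR=33083383071/1073741824
(3,3): OLD=2872995141341/68719476736 → NEW=0, ERR=2872995141341/68719476736
(3,4): OLD=16787429270077/549755813888 → NEW=0, ERR=16787429270077/549755813888
(3,5): OLD=811408060050035/8796093022208 → NEW=0, ERR=811408060050035/8796093022208
(4,0): OLD=-49642843593/2147483648 → NEW=0, ERR=-49642843593/2147483648
(4,1): OLD=5136732969035/34359738368 → NEW=255, ERR=-3625000314805/34359738368
(4,2): OLD=-24133024593551/1099511627776 → NEW=0, ERR=-24133024593551/1099511627776
(4,3): OLD=3696355421876373/17592186044416 → NEW=255, ERR=-789652019449707/17592186044416
(4,4): OLD=63842429609760229/281474976710656 → NEW=255, ERR=-7933689451457051/281474976710656
(4,5): OLD=713388575065955107/4503599627370496 → NEW=255, ERR=-435029329913521373/4503599627370496
(5,0): OLD=-10998137734639/549755813888 → NEW=0, ERR=-10998137734639/549755813888
(5,1): OLD=2106104881063457/17592186044416 → NEW=0, ERR=2106104881063457/17592186044416
(5,2): OLD=5700942873768699/140737488355328 → NEW=0, ERR=5700942873768699/140737488355328
(5,3): OLD=234359895531842297/4503599627370496 → NEW=0, ERR=234359895531842297/4503599627370496
(5,4): OLD=1675712606900841817/9007199254740992 → NEW=255, ERR=-621123203058111143/9007199254740992
(5,5): OLD=6468291341127960941/144115188075855872 → NEW=0, ERR=6468291341127960941/144115188075855872
Output grid:
  Row 0: ..#.#.  (4 black, running=4)
  Row 1: ##.#.#  (2 black, running=6)
  Row 2: #...#.  (4 black, running=10)
  Row 3: ##....  (4 black, running=14)
  Row 4: .#.###  (2 black, running=16)
  Row 5: ....#.  (5 black, running=21)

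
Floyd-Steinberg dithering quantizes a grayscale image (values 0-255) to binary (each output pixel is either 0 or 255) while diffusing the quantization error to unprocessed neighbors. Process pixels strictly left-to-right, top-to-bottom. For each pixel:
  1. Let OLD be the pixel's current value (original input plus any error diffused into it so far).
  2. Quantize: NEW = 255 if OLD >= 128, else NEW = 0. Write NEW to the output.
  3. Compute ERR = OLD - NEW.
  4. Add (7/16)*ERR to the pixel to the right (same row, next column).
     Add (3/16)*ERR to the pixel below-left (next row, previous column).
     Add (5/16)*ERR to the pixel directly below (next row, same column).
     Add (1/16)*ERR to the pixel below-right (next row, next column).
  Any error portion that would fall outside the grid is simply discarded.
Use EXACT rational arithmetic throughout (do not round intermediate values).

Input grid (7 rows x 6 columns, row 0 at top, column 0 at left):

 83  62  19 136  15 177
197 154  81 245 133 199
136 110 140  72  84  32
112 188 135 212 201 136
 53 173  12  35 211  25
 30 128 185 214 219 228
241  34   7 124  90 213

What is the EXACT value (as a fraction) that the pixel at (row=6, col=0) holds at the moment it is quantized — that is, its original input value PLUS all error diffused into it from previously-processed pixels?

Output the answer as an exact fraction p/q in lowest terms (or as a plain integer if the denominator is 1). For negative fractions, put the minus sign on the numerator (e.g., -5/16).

Answer: 73004787234948129/281474976710656

Derivation:
(0,0): OLD=83 → NEW=0, ERR=83
(0,1): OLD=1573/16 → NEW=0, ERR=1573/16
(0,2): OLD=15875/256 → NEW=0, ERR=15875/256
(0,3): OLD=668181/4096 → NEW=255, ERR=-376299/4096
(0,4): OLD=-1651053/65536 → NEW=0, ERR=-1651053/65536
(0,5): OLD=174040581/1048576 → NEW=255, ERR=-93346299/1048576
(1,0): OLD=61791/256 → NEW=255, ERR=-3489/256
(1,1): OLD=400537/2048 → NEW=255, ERR=-121703/2048
(1,2): OLD=4148365/65536 → NEW=0, ERR=4148365/65536
(1,3): OLD=63736649/262144 → NEW=255, ERR=-3110071/262144
(1,4): OLD=1635832059/16777216 → NEW=0, ERR=1635832059/16777216
(1,5): OLD=56979106669/268435456 → NEW=255, ERR=-11471934611/268435456
(2,0): OLD=3951779/32768 → NEW=0, ERR=3951779/32768
(2,1): OLD=162747697/1048576 → NEW=255, ERR=-104639183/1048576
(2,2): OLD=1848572371/16777216 → NEW=0, ERR=1848572371/16777216
(2,3): OLD=18620807163/134217728 → NEW=255, ERR=-15604713477/134217728
(2,4): OLD=235577312369/4294967296 → NEW=0, ERR=235577312369/4294967296
(2,5): OLD=3349082680359/68719476736 → NEW=0, ERR=3349082680359/68719476736
(3,0): OLD=2197415283/16777216 → NEW=255, ERR=-2080774797/16777216
(3,1): OLD=17549167735/134217728 → NEW=255, ERR=-16676352905/134217728
(3,2): OLD=93455380565/1073741824 → NEW=0, ERR=93455380565/1073741824
(3,3): OLD=15868492031615/68719476736 → NEW=255, ERR=-1654974536065/68719476736
(3,4): OLD=115160417580447/549755813888 → NEW=255, ERR=-25027314960993/549755813888
(3,5): OLD=1185194649490929/8796093022208 → NEW=255, ERR=-1057809071172111/8796093022208
(4,0): OLD=-19443417251/2147483648 → NEW=0, ERR=-19443417251/2147483648
(4,1): OLD=4768415693881/34359738368 → NEW=255, ERR=-3993317589959/34359738368
(4,2): OLD=-26309801240869/1099511627776 → NEW=0, ERR=-26309801240869/1099511627776
(4,3): OLD=244694359915879/17592186044416 → NEW=0, ERR=244694359915879/17592186044416
(4,4): OLD=50329182303335383/281474976710656 → NEW=255, ERR=-21446936757881897/281474976710656
(4,5): OLD=-219602003268477055/4503599627370496 → NEW=0, ERR=-219602003268477055/4503599627370496
(5,0): OLD=2957248266683/549755813888 → NEW=0, ERR=2957248266683/549755813888
(5,1): OLD=1565386041670251/17592186044416 → NEW=0, ERR=1565386041670251/17592186044416
(5,2): OLD=29807646678791113/140737488355328 → NEW=255, ERR=-6080412851817527/140737488355328
(5,3): OLD=827143969733802931/4503599627370496 → NEW=255, ERR=-321273935245673549/4503599627370496
(5,4): OLD=1402472044161123155/9007199254740992 → NEW=255, ERR=-894363765797829805/9007199254740992
(5,5): OLD=23715394511773338927/144115188075855872 → NEW=255, ERR=-13033978447569908433/144115188075855872
(6,0): OLD=73004787234948129/281474976710656 → NEW=255, ERR=1228668173730849/281474976710656
Target (6,0): original=241, with diffused error = 73004787234948129/281474976710656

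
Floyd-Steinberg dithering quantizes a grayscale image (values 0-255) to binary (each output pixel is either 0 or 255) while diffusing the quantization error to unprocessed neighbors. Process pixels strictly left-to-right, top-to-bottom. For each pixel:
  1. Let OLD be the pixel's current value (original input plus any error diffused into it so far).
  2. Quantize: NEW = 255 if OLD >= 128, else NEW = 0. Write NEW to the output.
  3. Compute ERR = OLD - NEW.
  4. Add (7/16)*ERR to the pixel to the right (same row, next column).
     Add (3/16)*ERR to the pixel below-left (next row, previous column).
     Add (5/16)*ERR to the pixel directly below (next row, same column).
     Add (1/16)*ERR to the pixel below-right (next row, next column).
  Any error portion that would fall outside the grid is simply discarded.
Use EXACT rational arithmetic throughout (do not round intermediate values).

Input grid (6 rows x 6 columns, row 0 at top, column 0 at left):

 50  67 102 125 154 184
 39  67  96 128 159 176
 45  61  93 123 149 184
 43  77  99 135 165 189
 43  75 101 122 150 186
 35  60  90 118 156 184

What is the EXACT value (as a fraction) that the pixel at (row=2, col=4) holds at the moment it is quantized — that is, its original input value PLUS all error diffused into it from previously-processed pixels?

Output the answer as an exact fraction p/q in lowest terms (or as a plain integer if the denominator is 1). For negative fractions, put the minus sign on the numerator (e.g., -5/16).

(0,0): OLD=50 → NEW=0, ERR=50
(0,1): OLD=711/8 → NEW=0, ERR=711/8
(0,2): OLD=18033/128 → NEW=255, ERR=-14607/128
(0,3): OLD=153751/2048 → NEW=0, ERR=153751/2048
(0,4): OLD=6122529/32768 → NEW=255, ERR=-2233311/32768
(0,5): OLD=80835815/524288 → NEW=255, ERR=-52857625/524288
(1,0): OLD=9125/128 → NEW=0, ERR=9125/128
(1,1): OLD=110275/1024 → NEW=0, ERR=110275/1024
(1,2): OLD=4164287/32768 → NEW=0, ERR=4164287/32768
(1,3): OLD=24529907/131072 → NEW=255, ERR=-8893453/131072
(1,4): OLD=786894489/8388608 → NEW=0, ERR=786894489/8388608
(1,5): OLD=24330243935/134217728 → NEW=255, ERR=-9895276705/134217728
(2,0): OLD=1433105/16384 → NEW=0, ERR=1433105/16384
(2,1): OLD=84517899/524288 → NEW=255, ERR=-49175541/524288
(2,2): OLD=718794081/8388608 → NEW=0, ERR=718794081/8388608
(2,3): OLD=11060587545/67108864 → NEW=255, ERR=-6052172775/67108864
(2,4): OLD=259403477835/2147483648 → NEW=0, ERR=259403477835/2147483648
Target (2,4): original=149, with diffused error = 259403477835/2147483648

Answer: 259403477835/2147483648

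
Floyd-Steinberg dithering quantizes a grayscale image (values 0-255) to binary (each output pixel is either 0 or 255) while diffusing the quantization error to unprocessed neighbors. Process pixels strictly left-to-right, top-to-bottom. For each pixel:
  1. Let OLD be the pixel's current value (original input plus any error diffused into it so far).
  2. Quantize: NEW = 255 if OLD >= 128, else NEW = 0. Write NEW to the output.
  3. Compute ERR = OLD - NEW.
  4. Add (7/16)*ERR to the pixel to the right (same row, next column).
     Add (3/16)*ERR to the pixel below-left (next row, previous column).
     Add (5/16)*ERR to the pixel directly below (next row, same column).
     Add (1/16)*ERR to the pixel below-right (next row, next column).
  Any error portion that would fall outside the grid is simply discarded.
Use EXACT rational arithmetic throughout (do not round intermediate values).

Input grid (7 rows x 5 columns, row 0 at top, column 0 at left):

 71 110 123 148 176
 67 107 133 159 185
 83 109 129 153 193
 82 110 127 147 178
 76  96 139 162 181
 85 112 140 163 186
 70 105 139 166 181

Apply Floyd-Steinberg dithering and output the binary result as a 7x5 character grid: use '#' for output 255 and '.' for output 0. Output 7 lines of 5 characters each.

Answer: .#.##
..#.#
.#.##
.#.#.
.#.##
.#.##
..#.#

Derivation:
(0,0): OLD=71 → NEW=0, ERR=71
(0,1): OLD=2257/16 → NEW=255, ERR=-1823/16
(0,2): OLD=18727/256 → NEW=0, ERR=18727/256
(0,3): OLD=737297/4096 → NEW=255, ERR=-307183/4096
(0,4): OLD=9384055/65536 → NEW=255, ERR=-7327625/65536
(1,0): OLD=17363/256 → NEW=0, ERR=17363/256
(1,1): OLD=244165/2048 → NEW=0, ERR=244165/2048
(1,2): OLD=12244521/65536 → NEW=255, ERR=-4467159/65536
(1,3): OLD=23422517/262144 → NEW=0, ERR=23422517/262144
(1,4): OLD=773691647/4194304 → NEW=255, ERR=-295855873/4194304
(2,0): OLD=4146759/32768 → NEW=0, ERR=4146759/32768
(2,1): OLD=202459261/1048576 → NEW=255, ERR=-64927619/1048576
(2,2): OLD=1758477495/16777216 → NEW=0, ERR=1758477495/16777216
(2,3): OLD=56181309493/268435456 → NEW=255, ERR=-12269731787/268435456
(2,4): OLD=672351343667/4294967296 → NEW=255, ERR=-422865316813/4294967296
(3,0): OLD=1844430295/16777216 → NEW=0, ERR=1844430295/16777216
(3,1): OLD=22321637899/134217728 → NEW=255, ERR=-11903882741/134217728
(3,2): OLD=466054021993/4294967296 → NEW=0, ERR=466054021993/4294967296
(3,3): OLD=1445517122433/8589934592 → NEW=255, ERR=-744916198527/8589934592
(3,4): OLD=14628435743013/137438953472 → NEW=0, ERR=14628435743013/137438953472
(4,0): OLD=201274320825/2147483648 → NEW=0, ERR=201274320825/2147483648
(4,1): OLD=9380625241145/68719476736 → NEW=255, ERR=-8142841326535/68719476736
(4,2): OLD=109143772006519/1099511627776 → NEW=0, ERR=109143772006519/1099511627776
(4,3): OLD=3607586463646265/17592186044416 → NEW=255, ERR=-878420977679815/17592186044416
(4,4): OLD=52634634441815055/281474976710656 → NEW=255, ERR=-19141484619402225/281474976710656
(5,0): OLD=101233855713355/1099511627776 → NEW=0, ERR=101233855713355/1099511627776
(5,1): OLD=1229009144563617/8796093022208 → NEW=255, ERR=-1013994576099423/8796093022208
(5,2): OLD=29222244121989033/281474976710656 → NEW=0, ERR=29222244121989033/281474976710656
(5,3): OLD=209721280419097767/1125899906842624 → NEW=255, ERR=-77383195825771353/1125899906842624
(5,4): OLD=2369947117023696893/18014398509481984 → NEW=255, ERR=-2223724502894209027/18014398509481984
(6,0): OLD=10858994685108891/140737488355328 → NEW=0, ERR=10858994685108891/140737488355328
(6,1): OLD=576247353718104853/4503599627370496 → NEW=0, ERR=576247353718104853/4503599627370496
(6,2): OLD=14939753004185678903/72057594037927936 → NEW=255, ERR=-3434933475485944777/72057594037927936
(6,3): OLD=123374013232586835741/1152921504606846976 → NEW=0, ERR=123374013232586835741/1152921504606846976
(6,4): OLD=3411646536517799938571/18446744073709551616 → NEW=255, ERR=-1292273202278135723509/18446744073709551616
Row 0: .#.##
Row 1: ..#.#
Row 2: .#.##
Row 3: .#.#.
Row 4: .#.##
Row 5: .#.##
Row 6: ..#.#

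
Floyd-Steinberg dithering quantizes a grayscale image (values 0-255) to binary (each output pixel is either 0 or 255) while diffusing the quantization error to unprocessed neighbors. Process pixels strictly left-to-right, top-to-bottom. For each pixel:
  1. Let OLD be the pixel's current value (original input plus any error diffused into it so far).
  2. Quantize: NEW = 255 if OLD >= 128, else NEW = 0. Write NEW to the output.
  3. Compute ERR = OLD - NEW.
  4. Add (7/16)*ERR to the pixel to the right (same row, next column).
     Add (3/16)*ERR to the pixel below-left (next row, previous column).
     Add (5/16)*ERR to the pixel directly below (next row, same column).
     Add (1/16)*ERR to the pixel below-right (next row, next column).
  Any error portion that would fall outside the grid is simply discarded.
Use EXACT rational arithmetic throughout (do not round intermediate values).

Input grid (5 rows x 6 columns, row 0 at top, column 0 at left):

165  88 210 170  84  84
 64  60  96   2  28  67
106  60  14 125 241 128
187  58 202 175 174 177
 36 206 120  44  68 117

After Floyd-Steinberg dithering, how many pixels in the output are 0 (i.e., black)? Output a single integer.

Answer: 17

Derivation:
(0,0): OLD=165 → NEW=255, ERR=-90
(0,1): OLD=389/8 → NEW=0, ERR=389/8
(0,2): OLD=29603/128 → NEW=255, ERR=-3037/128
(0,3): OLD=326901/2048 → NEW=255, ERR=-195339/2048
(0,4): OLD=1385139/32768 → NEW=0, ERR=1385139/32768
(0,5): OLD=53736165/524288 → NEW=0, ERR=53736165/524288
(1,0): OLD=5759/128 → NEW=0, ERR=5759/128
(1,1): OLD=86841/1024 → NEW=0, ERR=86841/1024
(1,2): OLD=3632109/32768 → NEW=0, ERR=3632109/32768
(1,3): OLD=3556041/131072 → NEW=0, ERR=3556041/131072
(1,4): OLD=556463003/8388608 → NEW=0, ERR=556463003/8388608
(1,5): OLD=17541317581/134217728 → NEW=255, ERR=-16684203059/134217728
(2,0): OLD=2227587/16384 → NEW=255, ERR=-1950333/16384
(2,1): OLD=30417809/524288 → NEW=0, ERR=30417809/524288
(2,2): OLD=708068979/8388608 → NEW=0, ERR=708068979/8388608
(2,3): OLD=12735420443/67108864 → NEW=255, ERR=-4377339877/67108864
(2,4): OLD=454366617937/2147483648 → NEW=255, ERR=-93241712303/2147483648
(2,5): OLD=2553072809031/34359738368 → NEW=0, ERR=2553072809031/34359738368
(3,0): OLD=1347869843/8388608 → NEW=255, ERR=-791225197/8388608
(3,1): OLD=2902556503/67108864 → NEW=0, ERR=2902556503/67108864
(3,2): OLD=128148981525/536870912 → NEW=255, ERR=-8753101035/536870912
(3,3): OLD=4969033526815/34359738368 → NEW=255, ERR=-3792699757025/34359738368
(3,4): OLD=33533648371583/274877906944 → NEW=0, ERR=33533648371583/274877906944
(3,5): OLD=1103377744252945/4398046511104 → NEW=255, ERR=-18124116078575/4398046511104
(4,0): OLD=15713367293/1073741824 → NEW=0, ERR=15713367293/1073741824
(4,1): OLD=3727455711769/17179869184 → NEW=255, ERR=-653410930151/17179869184
(4,2): OLD=44129961971707/549755813888 → NEW=0, ERR=44129961971707/549755813888
(4,3): OLD=584760560986759/8796093022208 → NEW=0, ERR=584760560986759/8796093022208
(4,4): OLD=17949181040253047/140737488355328 → NEW=0, ERR=17949181040253047/140737488355328
(4,5): OLD=403374214876623841/2251799813685248 → NEW=255, ERR=-170834737613114399/2251799813685248
Output grid:
  Row 0: #.##..  (3 black, running=3)
  Row 1: .....#  (5 black, running=8)
  Row 2: #..##.  (3 black, running=11)
  Row 3: #.##.#  (2 black, running=13)
  Row 4: .#...#  (4 black, running=17)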